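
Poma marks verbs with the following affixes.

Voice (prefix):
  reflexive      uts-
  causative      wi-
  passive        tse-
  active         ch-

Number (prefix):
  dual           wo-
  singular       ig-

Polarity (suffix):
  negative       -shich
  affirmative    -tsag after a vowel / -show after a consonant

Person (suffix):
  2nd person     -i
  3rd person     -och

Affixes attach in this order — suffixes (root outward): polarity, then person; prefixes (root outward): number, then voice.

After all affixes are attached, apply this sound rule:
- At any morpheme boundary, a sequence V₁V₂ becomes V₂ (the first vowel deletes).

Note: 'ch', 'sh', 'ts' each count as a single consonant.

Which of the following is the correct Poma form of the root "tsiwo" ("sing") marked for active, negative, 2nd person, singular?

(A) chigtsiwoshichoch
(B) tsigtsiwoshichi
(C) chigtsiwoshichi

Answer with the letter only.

Attach number singular ig- → igtsiwo.
Attach polarity negative -shich → igtsiwoshich.
Attach person 2nd person -i → igtsiwoshichi.
Attach voice active ch- → chigtsiwoshichi.
Vowel deletion: no change.
So the correct form is chigtsiwoshichi, option (C).
(A) chigtsiwoshichoch is wrong: it uses 3rd person instead of 2nd person for person.
(B) tsigtsiwoshichi is wrong: it uses passive instead of active for voice.

C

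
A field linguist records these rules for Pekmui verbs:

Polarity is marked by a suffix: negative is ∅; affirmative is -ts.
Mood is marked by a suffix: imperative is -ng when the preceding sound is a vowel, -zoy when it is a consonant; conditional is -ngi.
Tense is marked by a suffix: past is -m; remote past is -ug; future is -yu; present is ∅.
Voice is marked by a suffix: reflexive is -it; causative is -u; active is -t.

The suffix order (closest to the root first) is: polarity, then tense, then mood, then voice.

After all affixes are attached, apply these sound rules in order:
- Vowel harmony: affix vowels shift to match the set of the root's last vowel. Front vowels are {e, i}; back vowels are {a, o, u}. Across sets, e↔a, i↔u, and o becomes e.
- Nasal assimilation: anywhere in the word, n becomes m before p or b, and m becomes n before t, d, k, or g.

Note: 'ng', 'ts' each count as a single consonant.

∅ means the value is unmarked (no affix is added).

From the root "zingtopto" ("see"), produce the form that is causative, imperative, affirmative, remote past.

zingtoptotsugzoyu

Attach polarity affirmative -ts → zingtoptots.
Attach tense remote past -ug → zingtoptotsug.
Attach mood imperative -zoy (after consonant 'g') → zingtoptotsugzoy.
Attach voice causative -u → zingtoptotsugzoyu.
Vowel harmony: no change.
Nasal assimilation: no change.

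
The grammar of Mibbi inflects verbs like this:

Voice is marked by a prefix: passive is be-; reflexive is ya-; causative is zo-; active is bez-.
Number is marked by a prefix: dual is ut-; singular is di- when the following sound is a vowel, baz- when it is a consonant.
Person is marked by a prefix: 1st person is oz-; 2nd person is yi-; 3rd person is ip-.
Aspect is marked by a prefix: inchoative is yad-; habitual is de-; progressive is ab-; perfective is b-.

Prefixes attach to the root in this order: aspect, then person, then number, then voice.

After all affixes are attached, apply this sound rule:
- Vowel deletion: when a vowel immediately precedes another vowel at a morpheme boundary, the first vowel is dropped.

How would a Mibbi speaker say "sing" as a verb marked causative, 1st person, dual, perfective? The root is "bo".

Attach aspect perfective b- → bbo.
Attach person 1st person oz- → ozbbo.
Attach number dual ut- → utozbbo.
Attach voice causative zo- → zoutozbbo.
Apply vowel deletion: zoutozbbo → zutozbbo.

zutozbbo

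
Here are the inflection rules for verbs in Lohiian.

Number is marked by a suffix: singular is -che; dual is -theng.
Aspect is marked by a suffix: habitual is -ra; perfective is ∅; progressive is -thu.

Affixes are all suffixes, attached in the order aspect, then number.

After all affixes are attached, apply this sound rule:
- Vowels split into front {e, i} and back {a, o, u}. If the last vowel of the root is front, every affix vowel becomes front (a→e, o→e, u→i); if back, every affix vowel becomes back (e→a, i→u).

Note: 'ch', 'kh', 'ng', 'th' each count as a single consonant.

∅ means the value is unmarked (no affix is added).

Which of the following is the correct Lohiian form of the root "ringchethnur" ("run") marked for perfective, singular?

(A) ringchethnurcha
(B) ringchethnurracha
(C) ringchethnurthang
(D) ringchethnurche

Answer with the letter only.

aspect = perfective: zero marking, form stays ringchethnur.
Attach number singular -che → ringchethnurche.
Apply vowel harmony: ringchethnurche → ringchethnurcha.
So the correct form is ringchethnurcha, option (A).
(B) ringchethnurracha is wrong: it uses habitual instead of perfective for aspect.
(C) ringchethnurthang is wrong: it uses dual instead of singular for number.
(D) ringchethnurche is wrong: it fails to apply the sound rule(s).

A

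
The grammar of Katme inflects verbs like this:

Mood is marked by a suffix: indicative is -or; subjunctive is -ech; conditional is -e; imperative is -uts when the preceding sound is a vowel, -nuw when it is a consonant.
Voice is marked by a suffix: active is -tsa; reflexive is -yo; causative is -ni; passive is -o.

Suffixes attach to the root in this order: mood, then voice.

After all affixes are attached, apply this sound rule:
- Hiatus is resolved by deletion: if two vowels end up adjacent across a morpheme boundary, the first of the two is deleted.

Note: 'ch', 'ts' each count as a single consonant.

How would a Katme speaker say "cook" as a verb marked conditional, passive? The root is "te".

to

Attach mood conditional -e → tee.
Attach voice passive -o → teeo.
Apply vowel deletion: teeo → to.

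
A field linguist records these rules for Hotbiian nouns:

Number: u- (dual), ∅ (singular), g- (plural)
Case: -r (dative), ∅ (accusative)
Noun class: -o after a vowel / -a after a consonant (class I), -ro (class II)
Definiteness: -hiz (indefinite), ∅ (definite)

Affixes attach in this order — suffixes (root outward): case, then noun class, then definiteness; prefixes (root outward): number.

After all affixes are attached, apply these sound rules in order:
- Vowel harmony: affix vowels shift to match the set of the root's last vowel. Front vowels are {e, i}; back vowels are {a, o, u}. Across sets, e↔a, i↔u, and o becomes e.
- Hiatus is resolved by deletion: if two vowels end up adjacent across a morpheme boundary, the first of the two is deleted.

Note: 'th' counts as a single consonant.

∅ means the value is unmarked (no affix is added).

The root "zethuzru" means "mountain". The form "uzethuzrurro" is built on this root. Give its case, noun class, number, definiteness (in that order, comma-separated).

Segment: u-zethuzru-r-ro.
case: -r → dative.
noun class: -ro → class II.
number: u- → dual.
definiteness: ∅ → definite.

dative, class II, dual, definite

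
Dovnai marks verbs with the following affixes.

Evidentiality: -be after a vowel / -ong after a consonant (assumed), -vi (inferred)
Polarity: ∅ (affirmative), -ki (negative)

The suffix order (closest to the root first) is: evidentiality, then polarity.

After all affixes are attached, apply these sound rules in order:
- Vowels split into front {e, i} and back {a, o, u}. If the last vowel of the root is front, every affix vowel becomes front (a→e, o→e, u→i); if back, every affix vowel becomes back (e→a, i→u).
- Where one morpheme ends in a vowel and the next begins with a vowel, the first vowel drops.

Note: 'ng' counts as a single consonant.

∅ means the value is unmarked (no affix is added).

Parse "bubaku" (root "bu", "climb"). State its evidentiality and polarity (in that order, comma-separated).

assumed, negative

Segment: bu-be-ki.
evidentiality: -be/ong → assumed.
polarity: -ki → negative.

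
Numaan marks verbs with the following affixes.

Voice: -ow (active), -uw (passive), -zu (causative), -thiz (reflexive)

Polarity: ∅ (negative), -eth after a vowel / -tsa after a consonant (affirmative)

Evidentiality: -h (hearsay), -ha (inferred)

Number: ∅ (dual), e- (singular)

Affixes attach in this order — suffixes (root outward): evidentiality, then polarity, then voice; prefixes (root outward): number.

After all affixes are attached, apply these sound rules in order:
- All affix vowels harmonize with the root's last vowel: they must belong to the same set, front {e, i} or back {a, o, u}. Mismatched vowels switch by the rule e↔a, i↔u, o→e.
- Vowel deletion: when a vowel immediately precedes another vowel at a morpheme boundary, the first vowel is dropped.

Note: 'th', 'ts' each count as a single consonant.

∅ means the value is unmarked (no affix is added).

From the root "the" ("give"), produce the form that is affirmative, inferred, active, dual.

thehethew

Attach evidentiality inferred -ha → theha.
number = dual: zero marking, form stays theha.
Attach polarity affirmative -eth (after vowel 'a') → thehaeth.
Attach voice active -ow → thehaethow.
Apply vowel harmony: thehaethow → theheethew.
Apply vowel deletion: theheethew → thehethew.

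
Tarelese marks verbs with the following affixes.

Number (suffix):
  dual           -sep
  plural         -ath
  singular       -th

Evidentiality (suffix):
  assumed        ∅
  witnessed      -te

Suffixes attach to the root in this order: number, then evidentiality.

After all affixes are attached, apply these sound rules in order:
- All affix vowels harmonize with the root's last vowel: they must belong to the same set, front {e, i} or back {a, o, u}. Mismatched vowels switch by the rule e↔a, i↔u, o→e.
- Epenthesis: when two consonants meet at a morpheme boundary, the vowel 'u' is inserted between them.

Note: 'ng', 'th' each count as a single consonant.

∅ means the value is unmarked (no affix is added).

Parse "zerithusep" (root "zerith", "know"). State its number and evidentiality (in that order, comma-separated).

Segment: zerith-sep.
number: -sep → dual.
evidentiality: ∅ → assumed.

dual, assumed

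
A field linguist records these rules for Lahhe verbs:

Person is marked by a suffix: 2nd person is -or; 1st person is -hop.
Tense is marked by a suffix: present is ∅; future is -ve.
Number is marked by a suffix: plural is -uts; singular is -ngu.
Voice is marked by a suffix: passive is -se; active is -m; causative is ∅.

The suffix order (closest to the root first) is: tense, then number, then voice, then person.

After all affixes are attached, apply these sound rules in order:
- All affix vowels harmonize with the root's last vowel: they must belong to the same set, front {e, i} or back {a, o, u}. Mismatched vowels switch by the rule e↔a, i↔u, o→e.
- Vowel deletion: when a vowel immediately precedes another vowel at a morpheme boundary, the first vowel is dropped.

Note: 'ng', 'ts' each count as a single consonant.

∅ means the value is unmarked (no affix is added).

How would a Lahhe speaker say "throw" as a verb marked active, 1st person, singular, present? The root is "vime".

tense = present: zero marking, form stays vime.
Attach number singular -ngu → vimengu.
Attach voice active -m → vimengum.
Attach person 1st person -hop → vimengumhop.
Apply vowel harmony: vimengumhop → vimengimhep.
Vowel deletion: no change.

vimengimhep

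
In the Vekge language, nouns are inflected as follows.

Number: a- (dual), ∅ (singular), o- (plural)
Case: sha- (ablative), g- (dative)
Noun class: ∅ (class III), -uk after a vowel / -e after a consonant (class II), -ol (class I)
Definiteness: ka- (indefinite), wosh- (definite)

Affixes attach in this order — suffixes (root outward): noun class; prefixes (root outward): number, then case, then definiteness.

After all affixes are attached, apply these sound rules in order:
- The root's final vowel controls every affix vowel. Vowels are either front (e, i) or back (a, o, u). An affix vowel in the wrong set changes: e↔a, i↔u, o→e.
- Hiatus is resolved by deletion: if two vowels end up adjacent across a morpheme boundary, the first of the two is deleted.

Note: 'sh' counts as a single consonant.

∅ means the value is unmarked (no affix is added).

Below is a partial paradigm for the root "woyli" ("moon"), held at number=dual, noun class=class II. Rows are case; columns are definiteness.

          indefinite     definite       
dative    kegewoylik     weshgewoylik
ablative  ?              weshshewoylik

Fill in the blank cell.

keshewoylik

Attach number dual a- → awoyli.
Attach case ablative sha- → shaawoyli.
Attach noun class class II -uk (after vowel 'i') → shaawoyliuk.
Attach definiteness indefinite ka- → kashaawoyliuk.
Apply vowel harmony: kashaawoyliuk → kesheewoyliik.
Apply vowel deletion: kesheewoyliik → keshewoylik.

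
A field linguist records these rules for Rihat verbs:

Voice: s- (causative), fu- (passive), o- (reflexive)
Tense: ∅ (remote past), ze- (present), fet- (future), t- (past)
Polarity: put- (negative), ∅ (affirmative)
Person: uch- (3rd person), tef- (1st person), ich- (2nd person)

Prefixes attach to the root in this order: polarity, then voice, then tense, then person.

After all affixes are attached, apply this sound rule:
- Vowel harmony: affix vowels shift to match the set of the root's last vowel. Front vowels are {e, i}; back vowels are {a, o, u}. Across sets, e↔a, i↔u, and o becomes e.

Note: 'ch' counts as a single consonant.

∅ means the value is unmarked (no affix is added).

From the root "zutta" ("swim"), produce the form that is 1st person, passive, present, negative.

Attach polarity negative put- → putzutta.
Attach voice passive fu- → fuputzutta.
Attach tense present ze- → zefuputzutta.
Attach person 1st person tef- → tefzefuputzutta.
Apply vowel harmony: tefzefuputzutta → tafzafuputzutta.

tafzafuputzutta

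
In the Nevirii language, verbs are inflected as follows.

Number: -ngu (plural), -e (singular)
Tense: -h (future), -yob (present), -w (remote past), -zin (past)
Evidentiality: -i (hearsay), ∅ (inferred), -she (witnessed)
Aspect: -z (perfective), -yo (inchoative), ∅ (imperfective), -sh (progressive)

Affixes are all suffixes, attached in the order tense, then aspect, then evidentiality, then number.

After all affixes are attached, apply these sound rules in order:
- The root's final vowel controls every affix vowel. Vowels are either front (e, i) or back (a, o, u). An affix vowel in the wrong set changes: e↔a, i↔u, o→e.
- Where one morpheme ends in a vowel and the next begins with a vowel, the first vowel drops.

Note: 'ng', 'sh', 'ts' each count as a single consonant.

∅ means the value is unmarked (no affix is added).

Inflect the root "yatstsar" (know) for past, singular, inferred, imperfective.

Attach tense past -zin → yatstsarzin.
aspect = imperfective: zero marking, form stays yatstsarzin.
evidentiality = inferred: zero marking, form stays yatstsarzin.
Attach number singular -e → yatstsarzine.
Apply vowel harmony: yatstsarzine → yatstsarzuna.
Vowel deletion: no change.

yatstsarzuna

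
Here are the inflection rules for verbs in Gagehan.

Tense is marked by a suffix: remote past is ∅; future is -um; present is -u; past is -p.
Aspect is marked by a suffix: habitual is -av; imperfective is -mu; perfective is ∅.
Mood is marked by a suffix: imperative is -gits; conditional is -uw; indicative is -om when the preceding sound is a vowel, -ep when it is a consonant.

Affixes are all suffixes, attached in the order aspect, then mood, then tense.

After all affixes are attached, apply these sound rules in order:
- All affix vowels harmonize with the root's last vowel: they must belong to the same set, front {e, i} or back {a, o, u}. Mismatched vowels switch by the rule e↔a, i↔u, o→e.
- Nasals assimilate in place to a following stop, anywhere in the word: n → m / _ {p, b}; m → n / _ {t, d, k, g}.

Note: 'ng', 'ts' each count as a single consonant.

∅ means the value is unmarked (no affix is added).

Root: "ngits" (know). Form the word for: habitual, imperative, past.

ngitsevgitsp

Attach aspect habitual -av → ngitsav.
Attach mood imperative -gits → ngitsavgits.
Attach tense past -p → ngitsavgitsp.
Apply vowel harmony: ngitsavgitsp → ngitsevgitsp.
Nasal assimilation: no change.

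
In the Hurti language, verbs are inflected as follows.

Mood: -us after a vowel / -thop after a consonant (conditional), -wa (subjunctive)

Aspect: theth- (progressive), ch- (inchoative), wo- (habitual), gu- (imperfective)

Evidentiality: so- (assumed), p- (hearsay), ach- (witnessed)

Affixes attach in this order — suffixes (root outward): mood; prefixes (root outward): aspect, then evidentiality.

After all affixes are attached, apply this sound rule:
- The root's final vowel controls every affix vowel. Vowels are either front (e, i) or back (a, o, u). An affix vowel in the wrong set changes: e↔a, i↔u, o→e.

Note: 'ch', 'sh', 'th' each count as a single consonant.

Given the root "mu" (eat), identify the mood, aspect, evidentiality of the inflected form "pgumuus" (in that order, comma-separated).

Segment: p-gu-mu-us.
mood: -us/thop → conditional.
aspect: gu- → imperfective.
evidentiality: p- → hearsay.

conditional, imperfective, hearsay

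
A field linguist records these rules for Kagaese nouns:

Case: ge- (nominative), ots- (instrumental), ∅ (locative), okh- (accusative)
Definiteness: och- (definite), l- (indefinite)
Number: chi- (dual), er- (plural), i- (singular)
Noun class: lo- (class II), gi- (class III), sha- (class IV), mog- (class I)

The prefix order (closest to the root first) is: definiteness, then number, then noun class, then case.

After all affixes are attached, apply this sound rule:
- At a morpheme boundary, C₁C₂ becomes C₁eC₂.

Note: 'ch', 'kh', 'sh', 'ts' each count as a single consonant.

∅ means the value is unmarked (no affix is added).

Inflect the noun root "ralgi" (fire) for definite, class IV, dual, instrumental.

otseshachiocheralgi

Attach definiteness definite och- → ochralgi.
Attach number dual chi- → chiochralgi.
Attach noun class class IV sha- → shachiochralgi.
Attach case instrumental ots- → otsshachiochralgi.
Apply epenthesis: otsshachiochralgi → otseshachiocheralgi.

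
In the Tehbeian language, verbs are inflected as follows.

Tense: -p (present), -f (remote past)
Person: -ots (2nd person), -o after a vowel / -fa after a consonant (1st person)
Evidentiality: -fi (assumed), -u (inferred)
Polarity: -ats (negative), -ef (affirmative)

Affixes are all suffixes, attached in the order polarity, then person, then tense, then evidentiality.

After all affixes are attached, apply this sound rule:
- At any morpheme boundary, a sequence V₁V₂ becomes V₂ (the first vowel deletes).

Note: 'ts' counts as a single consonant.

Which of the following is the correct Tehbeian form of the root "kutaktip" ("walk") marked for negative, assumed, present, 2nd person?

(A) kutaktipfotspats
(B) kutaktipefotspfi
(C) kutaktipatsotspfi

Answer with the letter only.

Attach polarity negative -ats → kutaktipats.
Attach person 2nd person -ots → kutaktipatsots.
Attach tense present -p → kutaktipatsotsp.
Attach evidentiality assumed -fi → kutaktipatsotspfi.
Vowel deletion: no change.
So the correct form is kutaktipatsotspfi, option (C).
(B) kutaktipefotspfi is wrong: it uses affirmative instead of negative for polarity.
(A) kutaktipfotspats is wrong: it has the affixes in the wrong order.

C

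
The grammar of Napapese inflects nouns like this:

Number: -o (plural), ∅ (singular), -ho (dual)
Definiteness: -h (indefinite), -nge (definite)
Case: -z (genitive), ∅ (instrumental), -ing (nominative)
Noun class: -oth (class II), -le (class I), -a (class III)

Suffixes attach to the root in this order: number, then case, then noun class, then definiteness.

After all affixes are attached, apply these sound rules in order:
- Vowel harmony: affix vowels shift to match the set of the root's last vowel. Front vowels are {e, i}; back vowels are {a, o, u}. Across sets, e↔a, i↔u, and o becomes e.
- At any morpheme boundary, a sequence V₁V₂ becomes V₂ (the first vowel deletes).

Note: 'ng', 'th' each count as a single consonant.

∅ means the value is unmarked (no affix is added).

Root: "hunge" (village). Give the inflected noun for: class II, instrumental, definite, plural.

Attach number plural -o → hungeo.
case = instrumental: zero marking, form stays hungeo.
Attach noun class class II -oth → hungeooth.
Attach definiteness definite -nge → hungeoothnge.
Apply vowel harmony: hungeoothnge → hungeeethnge.
Apply vowel deletion: hungeeethnge → hungethnge.

hungethnge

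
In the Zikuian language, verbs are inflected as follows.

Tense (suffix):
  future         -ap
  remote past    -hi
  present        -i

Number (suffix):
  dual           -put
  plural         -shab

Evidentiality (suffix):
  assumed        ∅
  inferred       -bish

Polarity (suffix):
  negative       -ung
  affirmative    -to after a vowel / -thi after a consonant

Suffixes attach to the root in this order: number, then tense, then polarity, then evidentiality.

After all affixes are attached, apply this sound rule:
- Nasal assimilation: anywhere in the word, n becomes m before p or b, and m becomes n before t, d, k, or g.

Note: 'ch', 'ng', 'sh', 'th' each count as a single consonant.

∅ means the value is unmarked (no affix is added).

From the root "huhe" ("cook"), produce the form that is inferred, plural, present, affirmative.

Attach number plural -shab → huheshab.
Attach tense present -i → huheshabi.
Attach polarity affirmative -to (after vowel 'i') → huheshabito.
Attach evidentiality inferred -bish → huheshabitobish.
Nasal assimilation: no change.

huheshabitobish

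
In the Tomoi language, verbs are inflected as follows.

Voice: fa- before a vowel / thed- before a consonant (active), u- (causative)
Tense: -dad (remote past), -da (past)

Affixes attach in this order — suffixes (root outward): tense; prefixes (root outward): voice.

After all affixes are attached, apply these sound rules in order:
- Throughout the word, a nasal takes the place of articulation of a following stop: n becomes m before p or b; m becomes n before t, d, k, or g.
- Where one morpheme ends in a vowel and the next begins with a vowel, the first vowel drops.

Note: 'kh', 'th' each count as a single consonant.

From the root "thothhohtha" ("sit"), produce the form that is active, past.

thedthothhohthada

Attach tense past -da → thothhohthada.
Attach voice active thed- (before consonant 'th') → thedthothhohthada.
Nasal assimilation: no change.
Vowel deletion: no change.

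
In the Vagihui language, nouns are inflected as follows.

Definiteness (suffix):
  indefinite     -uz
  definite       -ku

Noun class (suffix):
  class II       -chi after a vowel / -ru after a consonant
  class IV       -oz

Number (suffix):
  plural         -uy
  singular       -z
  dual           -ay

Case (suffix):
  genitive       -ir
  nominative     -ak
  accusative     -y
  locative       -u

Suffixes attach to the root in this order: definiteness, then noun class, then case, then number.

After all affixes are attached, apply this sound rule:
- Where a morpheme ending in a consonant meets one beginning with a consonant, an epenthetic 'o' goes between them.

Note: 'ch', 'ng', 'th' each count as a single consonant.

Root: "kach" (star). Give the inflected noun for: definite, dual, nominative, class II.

kachokuchiakay

Attach definiteness definite -ku → kachku.
Attach noun class class II -chi (after vowel 'u') → kachkuchi.
Attach case nominative -ak → kachkuchiak.
Attach number dual -ay → kachkuchiakay.
Apply epenthesis: kachkuchiakay → kachokuchiakay.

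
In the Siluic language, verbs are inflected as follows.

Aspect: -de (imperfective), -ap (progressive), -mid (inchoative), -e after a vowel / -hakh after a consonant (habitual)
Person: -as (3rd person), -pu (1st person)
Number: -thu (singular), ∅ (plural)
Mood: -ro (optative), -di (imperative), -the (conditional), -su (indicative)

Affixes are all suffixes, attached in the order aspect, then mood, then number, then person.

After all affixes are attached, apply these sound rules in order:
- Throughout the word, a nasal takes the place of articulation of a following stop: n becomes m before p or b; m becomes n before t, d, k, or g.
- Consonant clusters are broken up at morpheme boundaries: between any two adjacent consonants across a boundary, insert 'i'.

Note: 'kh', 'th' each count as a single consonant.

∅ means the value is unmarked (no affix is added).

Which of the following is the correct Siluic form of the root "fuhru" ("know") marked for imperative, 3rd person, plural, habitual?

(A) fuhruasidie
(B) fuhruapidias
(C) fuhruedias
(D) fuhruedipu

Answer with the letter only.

Attach aspect habitual -e (after vowel 'u') → fuhrue.
Attach mood imperative -di → fuhruedi.
number = plural: zero marking, form stays fuhruedi.
Attach person 3rd person -as → fuhruedias.
Nasal assimilation: no change.
Epenthesis: no change.
So the correct form is fuhruedias, option (C).
(B) fuhruapidias is wrong: it uses progressive instead of habitual for aspect.
(D) fuhruedipu is wrong: it uses 1st person instead of 3rd person for person.
(A) fuhruasidie is wrong: it has the affixes in the wrong order.

C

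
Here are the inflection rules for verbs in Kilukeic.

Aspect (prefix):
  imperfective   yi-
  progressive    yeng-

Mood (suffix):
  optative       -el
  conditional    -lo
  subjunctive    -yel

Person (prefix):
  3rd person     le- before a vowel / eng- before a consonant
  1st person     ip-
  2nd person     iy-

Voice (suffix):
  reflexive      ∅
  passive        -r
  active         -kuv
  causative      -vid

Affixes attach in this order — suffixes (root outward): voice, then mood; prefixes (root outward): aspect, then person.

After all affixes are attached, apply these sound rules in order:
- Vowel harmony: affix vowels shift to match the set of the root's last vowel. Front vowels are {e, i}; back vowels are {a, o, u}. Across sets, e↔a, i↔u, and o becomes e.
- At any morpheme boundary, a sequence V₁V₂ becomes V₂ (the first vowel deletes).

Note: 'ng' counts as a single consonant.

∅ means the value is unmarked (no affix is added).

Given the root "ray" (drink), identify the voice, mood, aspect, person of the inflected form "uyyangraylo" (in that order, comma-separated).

Segment: iy-yeng-ray-lo.
voice: ∅ → reflexive.
mood: -lo → conditional.
aspect: yeng- → progressive.
person: iy- → 2nd person.

reflexive, conditional, progressive, 2nd person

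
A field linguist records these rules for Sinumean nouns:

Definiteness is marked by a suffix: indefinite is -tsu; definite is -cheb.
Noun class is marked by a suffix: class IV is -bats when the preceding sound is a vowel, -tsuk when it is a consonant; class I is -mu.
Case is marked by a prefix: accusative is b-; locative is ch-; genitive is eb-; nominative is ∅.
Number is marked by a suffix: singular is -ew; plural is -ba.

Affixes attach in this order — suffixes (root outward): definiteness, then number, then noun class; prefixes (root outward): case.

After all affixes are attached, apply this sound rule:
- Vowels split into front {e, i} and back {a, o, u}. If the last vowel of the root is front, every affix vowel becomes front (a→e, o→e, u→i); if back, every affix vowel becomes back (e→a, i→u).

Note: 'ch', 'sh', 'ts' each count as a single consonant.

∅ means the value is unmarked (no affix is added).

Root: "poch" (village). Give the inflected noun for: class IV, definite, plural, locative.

Attach definiteness definite -cheb → pochcheb.
Attach case locative ch- → chpochcheb.
Attach number plural -ba → chpochchebba.
Attach noun class class IV -bats (after vowel 'a') → chpochchebbabats.
Apply vowel harmony: chpochchebbabats → chpochchabbabats.

chpochchabbabats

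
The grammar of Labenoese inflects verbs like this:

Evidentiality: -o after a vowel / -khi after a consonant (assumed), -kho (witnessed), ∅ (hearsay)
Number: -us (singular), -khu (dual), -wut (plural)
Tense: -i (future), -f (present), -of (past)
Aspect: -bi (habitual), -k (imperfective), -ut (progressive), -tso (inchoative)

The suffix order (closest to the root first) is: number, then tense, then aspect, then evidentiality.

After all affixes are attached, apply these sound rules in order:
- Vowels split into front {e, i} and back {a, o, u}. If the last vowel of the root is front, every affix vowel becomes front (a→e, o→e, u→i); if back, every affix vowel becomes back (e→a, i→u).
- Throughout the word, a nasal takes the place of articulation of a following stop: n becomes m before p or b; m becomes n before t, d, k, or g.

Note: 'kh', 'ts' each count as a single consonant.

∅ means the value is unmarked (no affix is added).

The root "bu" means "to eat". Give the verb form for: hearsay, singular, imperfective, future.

Attach number singular -us → buus.
Attach tense future -i → buusi.
Attach aspect imperfective -k → buusik.
evidentiality = hearsay: zero marking, form stays buusik.
Apply vowel harmony: buusik → buusuk.
Nasal assimilation: no change.

buusuk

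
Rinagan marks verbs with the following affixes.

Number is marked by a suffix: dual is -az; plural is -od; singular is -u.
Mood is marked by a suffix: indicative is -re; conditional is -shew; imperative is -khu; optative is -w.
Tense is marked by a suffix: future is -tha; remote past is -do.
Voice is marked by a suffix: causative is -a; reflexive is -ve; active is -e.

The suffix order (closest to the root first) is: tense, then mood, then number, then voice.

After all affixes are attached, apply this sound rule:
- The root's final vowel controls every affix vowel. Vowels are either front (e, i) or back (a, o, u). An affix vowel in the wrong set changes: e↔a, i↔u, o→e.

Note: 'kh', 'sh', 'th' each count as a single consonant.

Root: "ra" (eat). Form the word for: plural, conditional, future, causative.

rathashawoda

Attach tense future -tha → ratha.
Attach mood conditional -shew → rathashew.
Attach number plural -od → rathashewod.
Attach voice causative -a → rathashewoda.
Apply vowel harmony: rathashewoda → rathashawoda.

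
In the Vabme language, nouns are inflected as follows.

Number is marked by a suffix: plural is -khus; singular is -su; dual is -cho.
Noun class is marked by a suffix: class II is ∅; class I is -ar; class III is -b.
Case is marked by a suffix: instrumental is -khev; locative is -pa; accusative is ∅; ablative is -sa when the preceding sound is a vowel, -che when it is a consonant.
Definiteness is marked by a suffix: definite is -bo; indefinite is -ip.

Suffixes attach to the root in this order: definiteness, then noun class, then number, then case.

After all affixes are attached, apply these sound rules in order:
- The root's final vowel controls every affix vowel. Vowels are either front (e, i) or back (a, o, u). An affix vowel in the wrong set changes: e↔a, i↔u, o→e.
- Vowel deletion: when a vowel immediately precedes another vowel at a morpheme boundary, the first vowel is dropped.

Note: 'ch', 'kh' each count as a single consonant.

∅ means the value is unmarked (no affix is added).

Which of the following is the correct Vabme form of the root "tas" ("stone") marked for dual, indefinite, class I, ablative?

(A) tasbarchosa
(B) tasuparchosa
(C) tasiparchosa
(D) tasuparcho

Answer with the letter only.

Attach definiteness indefinite -ip → tasip.
Attach noun class class I -ar → tasipar.
Attach number dual -cho → tasiparcho.
Attach case ablative -sa (after vowel 'o') → tasiparchosa.
Apply vowel harmony: tasiparchosa → tasuparchosa.
Vowel deletion: no change.
So the correct form is tasuparchosa, option (B).
(A) tasbarchosa is wrong: it uses definite instead of indefinite for definiteness.
(D) tasuparcho is wrong: it uses accusative instead of ablative for case.
(C) tasiparchosa is wrong: it fails to apply the sound rule(s).

B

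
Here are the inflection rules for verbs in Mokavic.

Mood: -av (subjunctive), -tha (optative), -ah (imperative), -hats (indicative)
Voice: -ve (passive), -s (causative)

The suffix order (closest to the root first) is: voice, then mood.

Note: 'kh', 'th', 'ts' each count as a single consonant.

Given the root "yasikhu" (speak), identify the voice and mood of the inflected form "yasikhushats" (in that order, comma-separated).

causative, indicative

Segment: yasikhu-s-hats.
voice: -s → causative.
mood: -hats → indicative.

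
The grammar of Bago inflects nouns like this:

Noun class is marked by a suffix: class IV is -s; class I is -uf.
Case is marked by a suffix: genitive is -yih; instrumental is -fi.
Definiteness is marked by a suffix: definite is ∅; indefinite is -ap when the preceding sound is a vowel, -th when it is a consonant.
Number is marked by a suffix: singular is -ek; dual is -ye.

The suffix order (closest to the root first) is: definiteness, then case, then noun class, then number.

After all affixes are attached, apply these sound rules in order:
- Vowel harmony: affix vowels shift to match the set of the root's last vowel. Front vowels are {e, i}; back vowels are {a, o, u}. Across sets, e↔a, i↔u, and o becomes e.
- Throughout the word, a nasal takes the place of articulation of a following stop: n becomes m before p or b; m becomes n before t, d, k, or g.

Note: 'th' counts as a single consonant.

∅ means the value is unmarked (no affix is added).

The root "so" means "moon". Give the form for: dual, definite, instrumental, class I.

sofuufya

definiteness = definite: zero marking, form stays so.
Attach case instrumental -fi → sofi.
Attach noun class class I -uf → sofiuf.
Attach number dual -ye → sofiufye.
Apply vowel harmony: sofiufye → sofuufya.
Nasal assimilation: no change.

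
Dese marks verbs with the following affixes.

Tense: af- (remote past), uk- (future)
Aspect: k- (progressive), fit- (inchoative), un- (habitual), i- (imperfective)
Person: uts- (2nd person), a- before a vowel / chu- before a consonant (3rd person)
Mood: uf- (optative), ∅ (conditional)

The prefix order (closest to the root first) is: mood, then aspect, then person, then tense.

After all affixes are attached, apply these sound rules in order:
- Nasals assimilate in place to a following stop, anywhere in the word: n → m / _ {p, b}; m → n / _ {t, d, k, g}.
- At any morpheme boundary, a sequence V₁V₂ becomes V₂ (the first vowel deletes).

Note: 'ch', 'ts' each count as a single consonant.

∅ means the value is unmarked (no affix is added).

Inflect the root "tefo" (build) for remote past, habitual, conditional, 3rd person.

mood = conditional: zero marking, form stays tefo.
Attach aspect habitual un- → untefo.
Attach person 3rd person a- (before vowel 'u') → auntefo.
Attach tense remote past af- → afauntefo.
Nasal assimilation: no change.
Apply vowel deletion: afauntefo → afuntefo.

afuntefo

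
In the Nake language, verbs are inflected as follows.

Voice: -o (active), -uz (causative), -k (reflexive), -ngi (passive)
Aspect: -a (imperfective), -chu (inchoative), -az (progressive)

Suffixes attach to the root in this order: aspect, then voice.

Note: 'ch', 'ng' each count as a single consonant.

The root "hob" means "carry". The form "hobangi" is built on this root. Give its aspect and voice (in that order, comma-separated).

Segment: hob-a-ngi.
aspect: -a → imperfective.
voice: -ngi → passive.

imperfective, passive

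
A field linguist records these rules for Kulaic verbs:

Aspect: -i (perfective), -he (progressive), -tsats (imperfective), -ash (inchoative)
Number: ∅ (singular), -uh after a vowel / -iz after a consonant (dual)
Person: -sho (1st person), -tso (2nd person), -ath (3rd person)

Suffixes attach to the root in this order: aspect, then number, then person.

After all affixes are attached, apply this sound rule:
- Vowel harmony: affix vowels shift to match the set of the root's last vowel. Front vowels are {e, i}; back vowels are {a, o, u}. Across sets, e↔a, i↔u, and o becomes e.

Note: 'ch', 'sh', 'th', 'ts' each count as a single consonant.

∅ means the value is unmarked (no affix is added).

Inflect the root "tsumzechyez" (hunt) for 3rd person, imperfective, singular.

Attach aspect imperfective -tsats → tsumzechyeztsats.
number = singular: zero marking, form stays tsumzechyeztsats.
Attach person 3rd person -ath → tsumzechyeztsatsath.
Apply vowel harmony: tsumzechyeztsatsath → tsumzechyeztsetseth.

tsumzechyeztsetseth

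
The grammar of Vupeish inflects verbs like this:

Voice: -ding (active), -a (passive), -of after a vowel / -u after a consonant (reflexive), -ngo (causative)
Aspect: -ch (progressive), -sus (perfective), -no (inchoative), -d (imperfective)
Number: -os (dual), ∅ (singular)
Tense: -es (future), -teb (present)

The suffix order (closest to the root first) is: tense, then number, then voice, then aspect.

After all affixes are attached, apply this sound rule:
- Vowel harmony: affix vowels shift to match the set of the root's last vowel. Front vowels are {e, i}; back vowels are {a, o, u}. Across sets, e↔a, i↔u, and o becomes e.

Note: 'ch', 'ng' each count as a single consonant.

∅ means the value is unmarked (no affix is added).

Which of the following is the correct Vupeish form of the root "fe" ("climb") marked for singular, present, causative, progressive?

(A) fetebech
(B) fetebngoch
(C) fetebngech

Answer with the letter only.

C

Attach tense present -teb → feteb.
number = singular: zero marking, form stays feteb.
Attach voice causative -ngo → fetebngo.
Attach aspect progressive -ch → fetebngoch.
Apply vowel harmony: fetebngoch → fetebngech.
So the correct form is fetebngech, option (C).
(B) fetebngoch is wrong: it fails to apply the sound rule(s).
(A) fetebech is wrong: it uses passive instead of causative for voice.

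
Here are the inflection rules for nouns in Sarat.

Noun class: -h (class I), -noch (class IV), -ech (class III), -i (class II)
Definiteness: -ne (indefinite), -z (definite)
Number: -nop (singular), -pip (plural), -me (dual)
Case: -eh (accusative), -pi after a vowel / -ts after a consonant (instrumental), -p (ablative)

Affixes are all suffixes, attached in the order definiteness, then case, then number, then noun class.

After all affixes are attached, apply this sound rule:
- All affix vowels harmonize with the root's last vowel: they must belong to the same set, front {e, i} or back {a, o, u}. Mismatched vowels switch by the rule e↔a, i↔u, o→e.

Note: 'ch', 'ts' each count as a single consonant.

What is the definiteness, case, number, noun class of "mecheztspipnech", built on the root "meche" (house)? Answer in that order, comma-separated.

Segment: meche-z-ts-pip-noch.
definiteness: -z → definite.
case: -pi/ts → instrumental.
number: -pip → plural.
noun class: -noch → class IV.

definite, instrumental, plural, class IV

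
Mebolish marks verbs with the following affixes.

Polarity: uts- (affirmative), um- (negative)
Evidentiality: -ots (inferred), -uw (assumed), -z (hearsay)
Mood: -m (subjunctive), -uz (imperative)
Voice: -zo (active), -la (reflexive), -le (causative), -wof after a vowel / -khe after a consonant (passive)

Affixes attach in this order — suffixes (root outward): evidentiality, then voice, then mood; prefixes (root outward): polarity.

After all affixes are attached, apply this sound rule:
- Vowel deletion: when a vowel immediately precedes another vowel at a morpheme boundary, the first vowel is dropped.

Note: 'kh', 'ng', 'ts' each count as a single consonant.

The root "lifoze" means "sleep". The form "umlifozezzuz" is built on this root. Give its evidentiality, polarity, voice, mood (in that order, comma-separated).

hearsay, negative, active, imperative

Segment: um-lifoze-z-zo-uz.
evidentiality: -z → hearsay.
polarity: um- → negative.
voice: -zo → active.
mood: -uz → imperative.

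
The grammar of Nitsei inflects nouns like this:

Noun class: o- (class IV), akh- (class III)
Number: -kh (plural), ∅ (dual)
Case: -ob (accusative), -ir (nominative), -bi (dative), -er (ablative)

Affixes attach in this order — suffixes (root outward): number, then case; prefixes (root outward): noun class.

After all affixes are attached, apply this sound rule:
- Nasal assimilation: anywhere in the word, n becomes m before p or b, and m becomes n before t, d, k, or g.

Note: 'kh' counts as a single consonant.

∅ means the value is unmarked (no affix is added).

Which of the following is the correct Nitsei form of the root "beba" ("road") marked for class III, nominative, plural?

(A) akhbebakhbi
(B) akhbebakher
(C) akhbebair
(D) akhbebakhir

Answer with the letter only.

Attach number plural -kh → bebakh.
Attach case nominative -ir → bebakhir.
Attach noun class class III akh- → akhbebakhir.
Nasal assimilation: no change.
So the correct form is akhbebakhir, option (D).
(A) akhbebakhbi is wrong: it uses dative instead of nominative for case.
(B) akhbebakher is wrong: it uses ablative instead of nominative for case.
(C) akhbebair is wrong: it uses dual instead of plural for number.

D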